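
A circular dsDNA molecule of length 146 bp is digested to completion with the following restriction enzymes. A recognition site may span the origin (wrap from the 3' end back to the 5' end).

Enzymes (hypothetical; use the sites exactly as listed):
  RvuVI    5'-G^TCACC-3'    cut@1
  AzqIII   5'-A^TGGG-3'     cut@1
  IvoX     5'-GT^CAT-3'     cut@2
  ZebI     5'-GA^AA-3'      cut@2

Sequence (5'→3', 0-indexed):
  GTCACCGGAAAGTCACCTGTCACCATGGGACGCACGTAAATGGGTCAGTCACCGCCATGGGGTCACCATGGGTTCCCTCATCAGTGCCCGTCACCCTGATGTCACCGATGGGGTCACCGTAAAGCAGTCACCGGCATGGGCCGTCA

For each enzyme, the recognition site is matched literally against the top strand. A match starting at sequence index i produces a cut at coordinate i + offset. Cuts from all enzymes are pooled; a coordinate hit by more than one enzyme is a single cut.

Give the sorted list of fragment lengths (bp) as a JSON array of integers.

[3,5,5,6,6,7,7,8,8,9,9,11,11,14,15,22]

Scan for sites:
  RvuVI (GTCACC, off=1): starts [0, 11, 18, 47, 61, 89, 100, 112, 126] → cuts [1, 12, 19, 48, 62, 90, 101, 113, 127]
  AzqIII (ATGGG, off=1): starts [24, 39, 56, 67, 107, 135] → cuts [25, 40, 57, 68, 108, 136]
  IvoX (GTCAT, off=2): no sites
  ZebI (GAAA, off=2): starts [7] → cuts [9]

All cut coordinates (distinct, sorted): [1, 9, 12, 19, 25, 40, 48, 57, 62, 68, 90, 101, 108, 113, 127, 136]

Fragments:
  1→9: 8 bp
  9→12: 3 bp
  12→19: 7 bp
  19→25: 6 bp
  25→40: 15 bp
  40→48: 8 bp
  48→57: 9 bp
  57→62: 5 bp
  62→68: 6 bp
  68→90: 22 bp
  90→101: 11 bp
  101→108: 7 bp
  108→113: 5 bp
  113→127: 14 bp
  127→136: 9 bp
  136→1 (wrap): 146-136+1 = 11 bp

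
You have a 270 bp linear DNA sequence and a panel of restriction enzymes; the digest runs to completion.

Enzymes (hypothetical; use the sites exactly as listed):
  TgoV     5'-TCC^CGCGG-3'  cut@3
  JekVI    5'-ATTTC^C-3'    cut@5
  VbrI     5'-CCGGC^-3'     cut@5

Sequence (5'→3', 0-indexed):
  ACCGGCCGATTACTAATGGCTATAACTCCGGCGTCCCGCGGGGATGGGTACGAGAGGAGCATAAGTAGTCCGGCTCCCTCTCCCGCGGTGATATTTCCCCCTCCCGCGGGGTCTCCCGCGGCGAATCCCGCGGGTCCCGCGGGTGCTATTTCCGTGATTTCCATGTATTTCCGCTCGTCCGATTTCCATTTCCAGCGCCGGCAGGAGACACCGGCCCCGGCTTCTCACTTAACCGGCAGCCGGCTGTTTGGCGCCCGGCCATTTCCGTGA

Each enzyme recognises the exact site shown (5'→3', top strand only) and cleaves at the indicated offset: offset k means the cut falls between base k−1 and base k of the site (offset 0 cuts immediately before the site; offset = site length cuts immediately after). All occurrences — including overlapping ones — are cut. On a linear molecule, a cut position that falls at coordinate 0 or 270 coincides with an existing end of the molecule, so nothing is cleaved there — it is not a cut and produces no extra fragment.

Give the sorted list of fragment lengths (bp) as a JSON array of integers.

Per-enzyme occurrences:
  TgoV (TCCCGCGG, off=3): starts [33, 80, 101, 113, 125, 134] → cuts [36, 83, 104, 116, 128, 137]
  JekVI (ATTTCC, off=5): starts [92, 147, 156, 166, 181, 187, 260] → cuts [97, 152, 161, 171, 186, 192, 265]
  VbrI (CCGGC, off=5): starts [1, 27, 69, 197, 210, 216, 232, 239, 254] → cuts [6, 32, 74, 202, 215, 221, 237, 244, 259]

Pooled cuts: [6, 32, 36, 74, 83, 97, 104, 116, 128, 137, 152, 161, 171, 186, 192, 202, 215, 221, 237, 244, 259, 265]

Fragment lengths:
  [0,6): 6 bp
  [6,32): 26 bp
  [32,36): 4 bp
  [36,74): 38 bp
  [74,83): 9 bp
  [83,97): 14 bp
  [97,104): 7 bp
  [104,116): 12 bp
  [116,128): 12 bp
  [128,137): 9 bp
  [137,152): 15 bp
  [152,161): 9 bp
  [161,171): 10 bp
  [171,186): 15 bp
  [186,192): 6 bp
  [192,202): 10 bp
  [202,215): 13 bp
  [215,221): 6 bp
  [221,237): 16 bp
  [237,244): 7 bp
  [244,259): 15 bp
  [259,265): 6 bp
  [265,270): 5 bp

[4,5,6,6,6,6,7,7,9,9,9,10,10,12,12,13,14,15,15,15,16,26,38]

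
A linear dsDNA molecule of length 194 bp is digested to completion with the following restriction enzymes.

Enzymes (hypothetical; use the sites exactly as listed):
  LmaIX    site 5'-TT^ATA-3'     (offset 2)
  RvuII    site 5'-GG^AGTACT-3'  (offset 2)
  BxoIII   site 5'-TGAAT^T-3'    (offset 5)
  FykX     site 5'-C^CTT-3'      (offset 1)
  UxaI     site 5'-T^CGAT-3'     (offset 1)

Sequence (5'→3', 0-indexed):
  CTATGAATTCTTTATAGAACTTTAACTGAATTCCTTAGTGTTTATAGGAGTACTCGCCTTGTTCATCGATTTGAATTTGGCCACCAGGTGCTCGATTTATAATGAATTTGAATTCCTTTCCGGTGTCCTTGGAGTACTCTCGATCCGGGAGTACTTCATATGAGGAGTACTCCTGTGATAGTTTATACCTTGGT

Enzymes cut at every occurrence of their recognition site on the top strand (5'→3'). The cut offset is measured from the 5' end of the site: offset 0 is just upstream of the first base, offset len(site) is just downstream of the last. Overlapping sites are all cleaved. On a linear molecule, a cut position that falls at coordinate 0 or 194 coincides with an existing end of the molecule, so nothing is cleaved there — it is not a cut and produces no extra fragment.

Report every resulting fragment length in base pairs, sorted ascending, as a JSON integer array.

Scan for sites:
  LmaIX (TTATA, off=2): starts [11, 41, 96, 182] → cuts [13, 43, 98, 184]
  RvuII (GGAGTACT, off=2): starts [46, 130, 147, 163] → cuts [48, 132, 149, 165]
  BxoIII (TGAATT, off=5): starts [3, 26, 71, 102, 108] → cuts [8, 31, 76, 107, 113]
  FykX (CCTT, off=1): starts [32, 56, 114, 126, 187] → cuts [33, 57, 115, 127, 188]
  UxaI (TCGAT, off=1): starts [65, 91, 139] → cuts [66, 92, 140]

All cut coordinates (distinct, sorted): [8, 13, 31, 33, 43, 48, 57, 66, 76, 92, 98, 107, 113, 115, 127, 132, 140, 149, 165, 184, 188]

Fragments:
  [0,8): 8 bp
  [8,13): 5 bp
  [13,31): 18 bp
  [31,33): 2 bp
  [33,43): 10 bp
  [43,48): 5 bp
  [48,57): 9 bp
  [57,66): 9 bp
  [66,76): 10 bp
  [76,92): 16 bp
  [92,98): 6 bp
  [98,107): 9 bp
  [107,113): 6 bp
  [113,115): 2 bp
  [115,127): 12 bp
  [127,132): 5 bp
  [132,140): 8 bp
  [140,149): 9 bp
  [149,165): 16 bp
  [165,184): 19 bp
  [184,188): 4 bp
  [188,194): 6 bp

[2,2,4,5,5,5,6,6,6,8,8,9,9,9,9,10,10,12,16,16,18,19]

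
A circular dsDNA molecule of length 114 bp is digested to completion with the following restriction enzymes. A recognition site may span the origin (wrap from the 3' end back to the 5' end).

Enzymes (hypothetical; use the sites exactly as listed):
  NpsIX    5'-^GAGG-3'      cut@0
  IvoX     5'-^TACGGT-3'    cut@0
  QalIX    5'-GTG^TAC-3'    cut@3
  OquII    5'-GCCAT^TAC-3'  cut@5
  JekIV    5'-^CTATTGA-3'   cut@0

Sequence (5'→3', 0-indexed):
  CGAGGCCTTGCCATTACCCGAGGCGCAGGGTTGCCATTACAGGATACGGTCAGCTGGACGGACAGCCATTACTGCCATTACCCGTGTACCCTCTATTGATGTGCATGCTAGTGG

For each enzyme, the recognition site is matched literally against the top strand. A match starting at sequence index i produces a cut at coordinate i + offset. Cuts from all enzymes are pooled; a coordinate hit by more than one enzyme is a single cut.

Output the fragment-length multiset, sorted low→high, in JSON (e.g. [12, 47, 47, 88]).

[5,6,7,8,9,13,18,23,25]

Per-enzyme occurrences:
  NpsIX (GAGG, off=0): starts [1, 19] → cuts [1, 19]
  IvoX (TACGGT, off=0): starts [44] → cuts [44]
  QalIX (GTGTAC, off=3): starts [83] → cuts [86]
  OquII (GCCATTAC, off=5): starts [9, 32, 64, 73] → cuts [14, 37, 69, 78]
  JekIV (CTATTGA, off=0): starts [92] → cuts [92]

Pooled cuts: [1, 14, 19, 37, 44, 69, 78, 86, 92]

Fragments:
  1→14: 13 bp
  14→19: 5 bp
  19→37: 18 bp
  37→44: 7 bp
  44→69: 25 bp
  69→78: 9 bp
  78→86: 8 bp
  86→92: 6 bp
  92→1 (wrap): 114-92+1 = 23 bp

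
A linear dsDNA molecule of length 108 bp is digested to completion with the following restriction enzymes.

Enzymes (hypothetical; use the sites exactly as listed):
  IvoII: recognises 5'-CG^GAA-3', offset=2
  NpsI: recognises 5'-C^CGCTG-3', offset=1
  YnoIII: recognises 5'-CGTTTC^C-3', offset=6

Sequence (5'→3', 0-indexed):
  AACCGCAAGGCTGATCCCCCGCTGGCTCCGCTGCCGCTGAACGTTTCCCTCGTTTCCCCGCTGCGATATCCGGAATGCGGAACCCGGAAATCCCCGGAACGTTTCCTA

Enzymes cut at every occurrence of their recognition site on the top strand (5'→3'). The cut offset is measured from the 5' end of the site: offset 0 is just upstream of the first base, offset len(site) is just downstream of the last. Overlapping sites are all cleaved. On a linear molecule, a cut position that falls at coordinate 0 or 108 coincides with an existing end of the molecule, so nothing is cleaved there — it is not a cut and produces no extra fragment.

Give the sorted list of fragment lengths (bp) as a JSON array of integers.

[2,3,6,7,7,9,9,9,10,13,14,19]

Per-enzyme occurrences:
  IvoII CGGAA/2: at [70, 77, 84, 94] ⇒ [72, 79, 86, 96]
  NpsI CCGCTG/1: at [18, 27, 33, 57] ⇒ [19, 28, 34, 58]
  YnoIII CGTTTCC/6: at [41, 50, 99] ⇒ [47, 56, 105]

Pooled cuts: [19, 28, 34, 47, 56, 58, 72, 79, 86, 96, 105]

Fragments:
  [0,19): 19 bp
  [19,28): 9 bp
  [28,34): 6 bp
  [34,47): 13 bp
  [47,56): 9 bp
  [56,58): 2 bp
  [58,72): 14 bp
  [72,79): 7 bp
  [79,86): 7 bp
  [86,96): 10 bp
  [96,105): 9 bp
  [105,108): 3 bp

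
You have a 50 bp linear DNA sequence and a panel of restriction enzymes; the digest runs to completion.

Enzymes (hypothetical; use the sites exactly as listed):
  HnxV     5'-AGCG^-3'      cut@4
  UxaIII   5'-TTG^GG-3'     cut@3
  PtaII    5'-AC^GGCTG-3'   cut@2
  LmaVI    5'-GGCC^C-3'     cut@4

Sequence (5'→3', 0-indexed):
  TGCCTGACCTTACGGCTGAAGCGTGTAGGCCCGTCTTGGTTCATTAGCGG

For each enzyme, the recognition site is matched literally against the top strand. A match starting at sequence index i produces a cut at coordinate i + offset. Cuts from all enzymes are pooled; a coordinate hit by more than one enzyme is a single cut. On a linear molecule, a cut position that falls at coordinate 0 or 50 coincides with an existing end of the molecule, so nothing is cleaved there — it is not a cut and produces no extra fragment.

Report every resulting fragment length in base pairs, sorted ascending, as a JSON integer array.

[1,8,10,13,18]

Site scan:
  HnxV AGCG/4: at [19, 45] ⇒ [23, 49]
  UxaIII (TTGGG, off=3): no sites
  PtaII ACGGCTG/2: at [11] ⇒ [13]
  LmaVI GGCCC/4: at [27] ⇒ [31]

All cut coordinates (distinct, sorted): [13, 23, 31, 49]

Fragments:
  [0,13): 13 bp
  [13,23): 10 bp
  [23,31): 8 bp
  [31,49): 18 bp
  [49,50): 1 bp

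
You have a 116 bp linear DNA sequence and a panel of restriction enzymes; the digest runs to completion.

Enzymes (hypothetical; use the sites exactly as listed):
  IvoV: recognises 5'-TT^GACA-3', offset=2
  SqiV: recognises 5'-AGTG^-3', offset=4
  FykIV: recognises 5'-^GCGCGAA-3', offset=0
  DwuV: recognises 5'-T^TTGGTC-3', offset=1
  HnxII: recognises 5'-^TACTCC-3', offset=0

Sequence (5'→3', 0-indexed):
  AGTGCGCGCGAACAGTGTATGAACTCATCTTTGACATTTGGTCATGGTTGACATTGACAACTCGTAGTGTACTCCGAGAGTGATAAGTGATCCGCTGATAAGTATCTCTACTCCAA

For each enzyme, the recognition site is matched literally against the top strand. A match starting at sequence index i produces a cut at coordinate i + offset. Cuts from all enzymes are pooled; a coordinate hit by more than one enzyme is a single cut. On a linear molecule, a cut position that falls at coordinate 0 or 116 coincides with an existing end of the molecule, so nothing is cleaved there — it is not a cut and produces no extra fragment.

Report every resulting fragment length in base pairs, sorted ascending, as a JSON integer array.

[1,4,5,6,7,8,12,12,13,14,15,19]

Scan for sites:
  IvoV (TTGACA, off=2): starts [30, 47, 53] → cuts [32, 49, 55]
  SqiV (AGTG, off=4): starts [0, 13, 65, 78, 85] → cuts [4, 17, 69, 82, 89]
  FykIV (GCGCGAA, off=0): starts [5] → cuts [5]
  DwuV (TTTGGTC, off=1): starts [36] → cuts [37]
  HnxII (TACTCC, off=0): starts [69, 108] → cuts [69, 108]

Pooled cuts: [4, 5, 17, 32, 37, 49, 55, 69, 82, 89, 108]

Fragment lengths:
  [0,4): 4 bp
  [4,5): 1 bp
  [5,17): 12 bp
  [17,32): 15 bp
  [32,37): 5 bp
  [37,49): 12 bp
  [49,55): 6 bp
  [55,69): 14 bp
  [69,82): 13 bp
  [82,89): 7 bp
  [89,108): 19 bp
  [108,116): 8 bp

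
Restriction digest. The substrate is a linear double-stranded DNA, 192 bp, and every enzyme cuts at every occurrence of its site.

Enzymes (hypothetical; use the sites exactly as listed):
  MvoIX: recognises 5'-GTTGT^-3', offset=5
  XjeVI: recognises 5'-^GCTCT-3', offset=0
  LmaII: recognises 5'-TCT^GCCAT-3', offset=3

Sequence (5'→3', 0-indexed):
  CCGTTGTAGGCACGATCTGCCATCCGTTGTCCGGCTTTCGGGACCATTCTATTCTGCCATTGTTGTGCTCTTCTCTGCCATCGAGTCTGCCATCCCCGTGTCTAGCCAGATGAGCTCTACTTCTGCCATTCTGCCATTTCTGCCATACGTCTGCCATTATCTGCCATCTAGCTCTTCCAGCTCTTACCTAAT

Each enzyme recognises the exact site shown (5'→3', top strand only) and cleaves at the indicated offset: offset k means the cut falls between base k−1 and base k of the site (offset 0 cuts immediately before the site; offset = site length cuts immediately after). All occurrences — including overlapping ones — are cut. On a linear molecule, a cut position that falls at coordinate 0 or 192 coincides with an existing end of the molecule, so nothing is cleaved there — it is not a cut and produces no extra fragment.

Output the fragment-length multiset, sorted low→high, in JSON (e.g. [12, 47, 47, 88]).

[7,8,8,9,9,10,10,11,11,11,11,12,12,13,25,25]

Site scan:
  MvoIX (GTTGT, off=5): starts [2, 25, 61] → cuts [7, 30, 66]
  XjeVI (GCTCT, off=0): starts [66, 113, 170, 179] → cuts [66, 113, 170, 179]
  LmaII (TCTGCCAT, off=3): starts [15, 52, 73, 85, 121, 129, 138, 149, 159] → cuts [18, 55, 76, 88, 124, 132, 141, 152, 162]

All cut coordinates (distinct, sorted): [7, 18, 30, 55, 66, 76, 88, 113, 124, 132, 141, 152, 162, 170, 179]

Fragment lengths:
  [0,7): 7 bp
  [7,18): 11 bp
  [18,30): 12 bp
  [30,55): 25 bp
  [55,66): 11 bp
  [66,76): 10 bp
  [76,88): 12 bp
  [88,113): 25 bp
  [113,124): 11 bp
  [124,132): 8 bp
  [132,141): 9 bp
  [141,152): 11 bp
  [152,162): 10 bp
  [162,170): 8 bp
  [170,179): 9 bp
  [179,192): 13 bp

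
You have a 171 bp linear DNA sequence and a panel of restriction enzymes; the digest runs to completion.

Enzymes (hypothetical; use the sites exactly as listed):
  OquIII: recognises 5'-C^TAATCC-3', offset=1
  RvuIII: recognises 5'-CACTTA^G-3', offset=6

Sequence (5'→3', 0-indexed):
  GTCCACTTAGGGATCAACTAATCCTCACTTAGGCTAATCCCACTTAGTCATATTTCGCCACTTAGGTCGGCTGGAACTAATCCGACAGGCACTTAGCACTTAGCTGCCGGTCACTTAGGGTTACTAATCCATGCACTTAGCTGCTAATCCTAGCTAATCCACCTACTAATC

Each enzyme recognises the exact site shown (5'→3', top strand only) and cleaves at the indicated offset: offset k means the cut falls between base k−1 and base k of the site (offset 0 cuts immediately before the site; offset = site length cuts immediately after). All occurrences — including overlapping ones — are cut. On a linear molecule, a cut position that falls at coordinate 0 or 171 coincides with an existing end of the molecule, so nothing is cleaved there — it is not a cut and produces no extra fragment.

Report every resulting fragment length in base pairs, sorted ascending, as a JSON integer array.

[3,5,7,7,9,9,10,12,13,13,15,15,17,18,18]

Scan for sites:
  OquIII (CTAATCC, off=1): starts [17, 33, 76, 123, 143, 153] → cuts [18, 34, 77, 124, 144, 154]
  RvuIII (CACTTAG, off=6): starts [3, 25, 40, 58, 89, 96, 111, 133] → cuts [9, 31, 46, 64, 95, 102, 117, 139]

All cut coordinates (distinct, sorted): [9, 18, 31, 34, 46, 64, 77, 95, 102, 117, 124, 139, 144, 154]

Fragment lengths:
  [0,9): 9 bp
  [9,18): 9 bp
  [18,31): 13 bp
  [31,34): 3 bp
  [34,46): 12 bp
  [46,64): 18 bp
  [64,77): 13 bp
  [77,95): 18 bp
  [95,102): 7 bp
  [102,117): 15 bp
  [117,124): 7 bp
  [124,139): 15 bp
  [139,144): 5 bp
  [144,154): 10 bp
  [154,171): 17 bp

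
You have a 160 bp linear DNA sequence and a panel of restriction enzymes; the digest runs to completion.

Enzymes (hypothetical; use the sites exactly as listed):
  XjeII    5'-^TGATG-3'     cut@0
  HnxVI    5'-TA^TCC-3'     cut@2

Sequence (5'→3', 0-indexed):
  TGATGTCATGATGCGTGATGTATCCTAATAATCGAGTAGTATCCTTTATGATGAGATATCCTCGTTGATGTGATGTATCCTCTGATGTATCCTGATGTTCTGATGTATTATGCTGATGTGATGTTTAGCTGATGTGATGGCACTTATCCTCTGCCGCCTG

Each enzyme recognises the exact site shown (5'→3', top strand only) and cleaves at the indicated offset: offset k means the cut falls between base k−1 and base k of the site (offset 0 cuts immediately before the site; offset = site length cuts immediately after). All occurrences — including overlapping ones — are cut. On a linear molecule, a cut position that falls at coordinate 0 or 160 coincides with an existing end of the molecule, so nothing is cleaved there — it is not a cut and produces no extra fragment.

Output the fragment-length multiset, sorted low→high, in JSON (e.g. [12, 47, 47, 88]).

[3,5,5,5,5,7,7,7,7,7,7,8,8,10,11,12,13,14,19]

Site scan:
  XjeII (TGATG, off=0): starts [0, 8, 15, 48, 65, 70, 82, 92, 100, 113, 118, 129, 134] → cuts [8, 15, 48, 65, 70, 82, 92, 100, 113, 118, 129, 134] (position 0 is a terminus of the linear molecule — no cut)
  HnxVI (TATCC, off=2): starts [20, 39, 56, 75, 87, 144] → cuts [22, 41, 58, 77, 89, 146]

Pooled cuts: [8, 15, 22, 41, 48, 58, 65, 70, 77, 82, 89, 92, 100, 113, 118, 129, 134, 146]

Fragment lengths:
  [0,8): 8 bp
  [8,15): 7 bp
  [15,22): 7 bp
  [22,41): 19 bp
  [41,48): 7 bp
  [48,58): 10 bp
  [58,65): 7 bp
  [65,70): 5 bp
  [70,77): 7 bp
  [77,82): 5 bp
  [82,89): 7 bp
  [89,92): 3 bp
  [92,100): 8 bp
  [100,113): 13 bp
  [113,118): 5 bp
  [118,129): 11 bp
  [129,134): 5 bp
  [134,146): 12 bp
  [146,160): 14 bp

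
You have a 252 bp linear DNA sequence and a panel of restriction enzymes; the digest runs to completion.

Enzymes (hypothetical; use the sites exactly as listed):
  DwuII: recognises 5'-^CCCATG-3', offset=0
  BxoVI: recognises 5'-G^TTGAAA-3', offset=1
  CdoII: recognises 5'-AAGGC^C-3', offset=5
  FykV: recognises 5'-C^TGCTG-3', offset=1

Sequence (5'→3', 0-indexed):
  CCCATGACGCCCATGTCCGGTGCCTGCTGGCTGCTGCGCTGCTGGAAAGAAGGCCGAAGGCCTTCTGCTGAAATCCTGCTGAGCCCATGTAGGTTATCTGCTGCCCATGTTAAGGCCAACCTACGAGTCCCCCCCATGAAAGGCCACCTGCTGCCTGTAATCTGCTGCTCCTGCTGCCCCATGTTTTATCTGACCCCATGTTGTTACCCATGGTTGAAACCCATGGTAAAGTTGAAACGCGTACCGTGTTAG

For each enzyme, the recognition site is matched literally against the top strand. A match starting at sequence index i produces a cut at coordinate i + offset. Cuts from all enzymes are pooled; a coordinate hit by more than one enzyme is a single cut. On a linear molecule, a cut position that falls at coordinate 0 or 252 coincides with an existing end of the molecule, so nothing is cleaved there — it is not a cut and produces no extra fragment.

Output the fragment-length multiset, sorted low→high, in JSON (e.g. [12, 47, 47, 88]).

[4,4,5,6,6,7,7,7,7,8,9,9,11,12,12,12,13,14,15,15,15,16,17,21]

Site scan:
  DwuII CCCATG/0: at [0, 9, 83, 103, 132, 177, 194, 206, 219] ⇒ [9, 83, 103, 132, 177, 194, 206, 219] (position 0 is a terminus of the linear molecule — no cut)
  BxoVI GTTGAAA/1: at [212, 230] ⇒ [213, 231]
  CdoII AAGGCC/5: at [49, 56, 111, 139] ⇒ [54, 61, 116, 144]
  FykV CTGCTG/1: at [23, 30, 38, 64, 75, 97, 147, 161, 170] ⇒ [24, 31, 39, 65, 76, 98, 148, 162, 171]

Pooled cuts: [9, 24, 31, 39, 54, 61, 65, 76, 83, 98, 103, 116, 132, 144, 148, 162, 171, 177, 194, 206, 213, 219, 231]

Fragment lengths:
  [0,9): 9 bp
  [9,24): 15 bp
  [24,31): 7 bp
  [31,39): 8 bp
  [39,54): 15 bp
  [54,61): 7 bp
  [61,65): 4 bp
  [65,76): 11 bp
  [76,83): 7 bp
  [83,98): 15 bp
  [98,103): 5 bp
  [103,116): 13 bp
  [116,132): 16 bp
  [132,144): 12 bp
  [144,148): 4 bp
  [148,162): 14 bp
  [162,171): 9 bp
  [171,177): 6 bp
  [177,194): 17 bp
  [194,206): 12 bp
  [206,213): 7 bp
  [213,219): 6 bp
  [219,231): 12 bp
  [231,252): 21 bp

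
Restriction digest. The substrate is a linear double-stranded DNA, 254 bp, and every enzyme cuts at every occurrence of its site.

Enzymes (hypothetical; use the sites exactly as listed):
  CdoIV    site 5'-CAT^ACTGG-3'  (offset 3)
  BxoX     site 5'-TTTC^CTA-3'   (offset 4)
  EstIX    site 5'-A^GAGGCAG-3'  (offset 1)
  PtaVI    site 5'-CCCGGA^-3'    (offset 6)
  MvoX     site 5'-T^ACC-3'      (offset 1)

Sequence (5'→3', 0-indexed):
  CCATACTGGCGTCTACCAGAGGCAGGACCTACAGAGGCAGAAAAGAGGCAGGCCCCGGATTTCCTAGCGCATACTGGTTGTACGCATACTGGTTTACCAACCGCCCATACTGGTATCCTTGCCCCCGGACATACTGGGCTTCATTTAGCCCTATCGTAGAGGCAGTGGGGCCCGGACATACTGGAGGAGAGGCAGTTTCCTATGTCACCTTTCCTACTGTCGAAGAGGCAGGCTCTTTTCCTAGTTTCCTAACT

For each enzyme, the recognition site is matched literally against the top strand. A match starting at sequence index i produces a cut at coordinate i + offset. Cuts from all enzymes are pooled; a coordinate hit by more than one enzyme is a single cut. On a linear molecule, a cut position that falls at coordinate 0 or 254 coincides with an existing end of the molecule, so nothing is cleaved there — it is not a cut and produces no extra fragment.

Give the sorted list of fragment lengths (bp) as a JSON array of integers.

[3,3,4,4,4,6,8,8,9,9,10,11,11,11,13,14,15,15,15,16,18,21,26]

Site scan:
  CdoIV (CATACTGG, off=3): starts [1, 69, 84, 105, 129, 176] → cuts [4, 72, 87, 108, 132, 179]
  BxoX (TTTCCTA, off=4): starts [59, 195, 209, 236, 244] → cuts [63, 199, 213, 240, 248]
  EstIX (AGAGGCAG, off=1): starts [17, 32, 43, 157, 187, 223] → cuts [18, 33, 44, 158, 188, 224]
  PtaVI (CCCGGA, off=6): starts [53, 123, 170] → cuts [59, 129, 176]
  MvoX (TACC, off=1): starts [13, 94] → cuts [14, 95]

All cut coordinates (distinct, sorted): [4, 14, 18, 33, 44, 59, 63, 72, 87, 95, 108, 129, 132, 158, 176, 179, 188, 199, 213, 224, 240, 248]

Fragments:
  [0,4): 4 bp
  [4,14): 10 bp
  [14,18): 4 bp
  [18,33): 15 bp
  [33,44): 11 bp
  [44,59): 15 bp
  [59,63): 4 bp
  [63,72): 9 bp
  [72,87): 15 bp
  [87,95): 8 bp
  [95,108): 13 bp
  [108,129): 21 bp
  [129,132): 3 bp
  [132,158): 26 bp
  [158,176): 18 bp
  [176,179): 3 bp
  [179,188): 9 bp
  [188,199): 11 bp
  [199,213): 14 bp
  [213,224): 11 bp
  [224,240): 16 bp
  [240,248): 8 bp
  [248,254): 6 bp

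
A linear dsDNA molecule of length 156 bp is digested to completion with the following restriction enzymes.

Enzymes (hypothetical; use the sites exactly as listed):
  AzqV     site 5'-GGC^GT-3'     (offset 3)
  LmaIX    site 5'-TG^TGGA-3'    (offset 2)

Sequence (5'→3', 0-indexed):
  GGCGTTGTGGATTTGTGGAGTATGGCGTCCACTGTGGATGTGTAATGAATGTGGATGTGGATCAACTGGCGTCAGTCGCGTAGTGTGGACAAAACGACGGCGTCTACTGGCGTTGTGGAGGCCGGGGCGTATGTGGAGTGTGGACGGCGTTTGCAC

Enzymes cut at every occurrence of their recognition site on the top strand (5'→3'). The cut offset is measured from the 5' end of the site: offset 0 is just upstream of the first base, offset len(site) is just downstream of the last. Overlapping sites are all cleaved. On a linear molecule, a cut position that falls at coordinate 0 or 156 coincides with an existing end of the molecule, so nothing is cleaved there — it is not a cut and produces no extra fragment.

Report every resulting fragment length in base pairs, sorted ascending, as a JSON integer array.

Per-enzyme occurrences:
  AzqV GGCGT/3: at [0, 23, 67, 98, 108, 125, 145] ⇒ [3, 26, 70, 101, 111, 128, 148]
  LmaIX TGTGGA/2: at [5, 13, 32, 49, 55, 83, 113, 131, 138] ⇒ [7, 15, 34, 51, 57, 85, 115, 133, 140]

Pooled cuts: [3, 7, 15, 26, 34, 51, 57, 70, 85, 101, 111, 115, 128, 133, 140, 148]

Fragment lengths:
  [0,3): 3 bp
  [3,7): 4 bp
  [7,15): 8 bp
  [15,26): 11 bp
  [26,34): 8 bp
  [34,51): 17 bp
  [51,57): 6 bp
  [57,70): 13 bp
  [70,85): 15 bp
  [85,101): 16 bp
  [101,111): 10 bp
  [111,115): 4 bp
  [115,128): 13 bp
  [128,133): 5 bp
  [133,140): 7 bp
  [140,148): 8 bp
  [148,156): 8 bp

[3,4,4,5,6,7,8,8,8,8,10,11,13,13,15,16,17]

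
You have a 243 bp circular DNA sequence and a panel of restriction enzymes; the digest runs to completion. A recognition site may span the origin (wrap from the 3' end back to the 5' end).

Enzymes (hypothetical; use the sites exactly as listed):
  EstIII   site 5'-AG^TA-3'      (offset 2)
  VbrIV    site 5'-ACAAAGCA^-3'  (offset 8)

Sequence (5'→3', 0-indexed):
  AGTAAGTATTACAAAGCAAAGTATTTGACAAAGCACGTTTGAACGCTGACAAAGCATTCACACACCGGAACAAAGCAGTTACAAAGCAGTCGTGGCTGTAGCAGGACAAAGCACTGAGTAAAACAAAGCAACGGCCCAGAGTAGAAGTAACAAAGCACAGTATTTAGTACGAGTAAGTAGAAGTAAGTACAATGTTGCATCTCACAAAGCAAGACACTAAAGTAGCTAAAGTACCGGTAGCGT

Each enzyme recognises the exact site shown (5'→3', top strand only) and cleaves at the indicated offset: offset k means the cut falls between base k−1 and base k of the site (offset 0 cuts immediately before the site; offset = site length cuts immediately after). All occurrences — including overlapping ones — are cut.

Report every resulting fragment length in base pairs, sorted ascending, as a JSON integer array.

[3,3,4,4,4,5,6,6,6,7,9,10,11,11,11,12,12,14,14,21,21,24,25]

Per-enzyme occurrences:
  EstIII (AGTA, off=2): starts [0, 4, 19, 116, 139, 145, 158, 165, 171, 175, 181, 185, 220, 229] → cuts [2, 6, 21, 118, 141, 147, 160, 167, 173, 177, 183, 187, 222, 231]
  VbrIV (ACAAAGCA, off=8): starts [10, 27, 48, 69, 80, 105, 122, 149, 203] → cuts [18, 35, 56, 77, 88, 113, 130, 157, 211]

Pooled cuts: [2, 6, 18, 21, 35, 56, 77, 88, 113, 118, 130, 141, 147, 157, 160, 167, 173, 177, 183, 187, 211, 222, 231]

Fragments:
  2→6: 4 bp
  6→18: 12 bp
  18→21: 3 bp
  21→35: 14 bp
  35→56: 21 bp
  56→77: 21 bp
  77→88: 11 bp
  88→113: 25 bp
  113→118: 5 bp
  118→130: 12 bp
  130→141: 11 bp
  141→147: 6 bp
  147→157: 10 bp
  157→160: 3 bp
  160→167: 7 bp
  167→173: 6 bp
  173→177: 4 bp
  177→183: 6 bp
  183→187: 4 bp
  187→211: 24 bp
  211→222: 11 bp
  222→231: 9 bp
  231→2 (wrap): 243-231+2 = 14 bp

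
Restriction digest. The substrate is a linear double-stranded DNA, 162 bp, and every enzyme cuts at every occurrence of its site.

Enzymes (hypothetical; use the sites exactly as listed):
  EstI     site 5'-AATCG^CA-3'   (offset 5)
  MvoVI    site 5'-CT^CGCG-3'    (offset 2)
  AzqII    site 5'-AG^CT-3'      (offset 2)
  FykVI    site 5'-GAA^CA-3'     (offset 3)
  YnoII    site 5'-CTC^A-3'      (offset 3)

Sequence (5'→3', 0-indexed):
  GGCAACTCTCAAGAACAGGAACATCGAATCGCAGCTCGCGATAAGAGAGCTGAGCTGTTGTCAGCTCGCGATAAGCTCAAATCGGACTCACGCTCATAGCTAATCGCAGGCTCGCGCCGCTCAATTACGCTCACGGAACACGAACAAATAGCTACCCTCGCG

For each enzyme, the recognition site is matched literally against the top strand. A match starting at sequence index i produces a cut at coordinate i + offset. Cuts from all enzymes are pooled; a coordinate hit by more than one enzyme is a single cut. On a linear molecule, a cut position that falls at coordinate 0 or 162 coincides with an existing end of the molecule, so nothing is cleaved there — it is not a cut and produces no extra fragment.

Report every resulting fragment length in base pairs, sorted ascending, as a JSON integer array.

Scan for sites:
  EstI AATCGCA/5: at [26, 101] ⇒ [31, 106]
  MvoVI CTCGCG/2: at [34, 64, 110, 156] ⇒ [36, 66, 112, 158]
  AzqII AGCT/2: at [32, 47, 52, 62, 73, 97, 149] ⇒ [34, 49, 54, 64, 75, 99, 151]
  FykVI GAACA/3: at [12, 18, 135, 141] ⇒ [15, 21, 138, 144]
  YnoII CTCA/3: at [7, 75, 86, 92, 119, 129] ⇒ [10, 78, 89, 95, 122, 132]

All cut coordinates (distinct, sorted): [10, 15, 21, 31, 34, 36, 49, 54, 64, 66, 75, 78, 89, 95, 99, 106, 112, 122, 132, 138, 144, 151, 158]

Fragments:
  [0,10): 10 bp
  [10,15): 5 bp
  [15,21): 6 bp
  [21,31): 10 bp
  [31,34): 3 bp
  [34,36): 2 bp
  [36,49): 13 bp
  [49,54): 5 bp
  [54,64): 10 bp
  [64,66): 2 bp
  [66,75): 9 bp
  [75,78): 3 bp
  [78,89): 11 bp
  [89,95): 6 bp
  [95,99): 4 bp
  [99,106): 7 bp
  [106,112): 6 bp
  [112,122): 10 bp
  [122,132): 10 bp
  [132,138): 6 bp
  [138,144): 6 bp
  [144,151): 7 bp
  [151,158): 7 bp
  [158,162): 4 bp

[2,2,3,3,4,4,5,5,6,6,6,6,6,7,7,7,9,10,10,10,10,10,11,13]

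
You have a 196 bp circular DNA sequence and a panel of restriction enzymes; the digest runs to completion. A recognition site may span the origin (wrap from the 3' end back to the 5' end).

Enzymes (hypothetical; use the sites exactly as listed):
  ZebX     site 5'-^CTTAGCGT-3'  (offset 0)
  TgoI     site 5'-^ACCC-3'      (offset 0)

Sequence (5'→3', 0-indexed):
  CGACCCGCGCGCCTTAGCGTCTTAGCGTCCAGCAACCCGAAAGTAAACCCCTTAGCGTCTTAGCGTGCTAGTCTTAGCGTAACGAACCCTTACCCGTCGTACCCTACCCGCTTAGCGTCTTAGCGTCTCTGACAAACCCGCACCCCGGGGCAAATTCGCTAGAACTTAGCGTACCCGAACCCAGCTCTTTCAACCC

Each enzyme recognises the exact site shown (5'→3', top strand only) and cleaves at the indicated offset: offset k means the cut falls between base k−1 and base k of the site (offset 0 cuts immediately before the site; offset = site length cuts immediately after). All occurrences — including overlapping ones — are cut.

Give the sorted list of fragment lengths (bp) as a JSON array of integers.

Per-enzyme occurrences:
  ZebX CTTAGCGT/0: at [12, 20, 50, 58, 72, 110, 118, 164] ⇒ [12, 20, 50, 58, 72, 110, 118, 164]
  TgoI ACCC/0: at [2, 34, 46, 85, 91, 100, 105, 135, 141, 172, 178, 192] ⇒ [2, 34, 46, 85, 91, 100, 105, 135, 141, 172, 178, 192]

All cut coordinates (distinct, sorted): [2, 12, 20, 34, 46, 50, 58, 72, 85, 91, 100, 105, 110, 118, 135, 141, 164, 172, 178, 192]

Fragment lengths:
  2→12: 10 bp
  12→20: 8 bp
  20→34: 14 bp
  34→46: 12 bp
  46→50: 4 bp
  50→58: 8 bp
  58→72: 14 bp
  72→85: 13 bp
  85→91: 6 bp
  91→100: 9 bp
  100→105: 5 bp
  105→110: 5 bp
  110→118: 8 bp
  118→135: 17 bp
  135→141: 6 bp
  141→164: 23 bp
  164→172: 8 bp
  172→178: 6 bp
  178→192: 14 bp
  192→2 (wrap): 196-192+2 = 6 bp

[4,5,5,6,6,6,6,8,8,8,8,9,10,12,13,14,14,14,17,23]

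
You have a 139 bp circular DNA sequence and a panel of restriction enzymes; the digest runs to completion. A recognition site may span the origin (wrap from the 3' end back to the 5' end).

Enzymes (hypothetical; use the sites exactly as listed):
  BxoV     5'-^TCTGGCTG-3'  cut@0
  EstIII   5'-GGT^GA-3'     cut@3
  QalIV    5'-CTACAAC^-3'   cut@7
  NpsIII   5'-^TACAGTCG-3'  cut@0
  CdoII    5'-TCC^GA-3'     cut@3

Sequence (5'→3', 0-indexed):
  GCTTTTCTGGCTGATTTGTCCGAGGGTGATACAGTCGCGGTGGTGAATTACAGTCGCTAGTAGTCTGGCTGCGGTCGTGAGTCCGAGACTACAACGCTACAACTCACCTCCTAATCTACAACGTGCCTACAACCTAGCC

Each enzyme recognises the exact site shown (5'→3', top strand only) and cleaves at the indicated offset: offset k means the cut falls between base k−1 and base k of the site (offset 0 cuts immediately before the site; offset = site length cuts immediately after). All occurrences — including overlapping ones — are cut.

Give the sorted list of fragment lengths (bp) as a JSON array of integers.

Site scan:
  BxoV TCTGGCTG/0: at [5, 63] ⇒ [5, 63]
  EstIII GGTGA/3: at [24, 41] ⇒ [27, 44]
  QalIV CTACAAC/7: at [88, 96, 115, 126] ⇒ [95, 103, 122, 133]
  NpsIII TACAGTCG/0: at [29, 48] ⇒ [29, 48]
  CdoII TCCGA/3: at [18, 81] ⇒ [21, 84]

All cut coordinates (distinct, sorted): [5, 21, 27, 29, 44, 48, 63, 84, 95, 103, 122, 133]

Fragment lengths:
  5→21: 16 bp
  21→27: 6 bp
  27→29: 2 bp
  29→44: 15 bp
  44→48: 4 bp
  48→63: 15 bp
  63→84: 21 bp
  84→95: 11 bp
  95→103: 8 bp
  103→122: 19 bp
  122→133: 11 bp
  133→5 (wrap): 139-133+5 = 11 bp

[2,4,6,8,11,11,11,15,15,16,19,21]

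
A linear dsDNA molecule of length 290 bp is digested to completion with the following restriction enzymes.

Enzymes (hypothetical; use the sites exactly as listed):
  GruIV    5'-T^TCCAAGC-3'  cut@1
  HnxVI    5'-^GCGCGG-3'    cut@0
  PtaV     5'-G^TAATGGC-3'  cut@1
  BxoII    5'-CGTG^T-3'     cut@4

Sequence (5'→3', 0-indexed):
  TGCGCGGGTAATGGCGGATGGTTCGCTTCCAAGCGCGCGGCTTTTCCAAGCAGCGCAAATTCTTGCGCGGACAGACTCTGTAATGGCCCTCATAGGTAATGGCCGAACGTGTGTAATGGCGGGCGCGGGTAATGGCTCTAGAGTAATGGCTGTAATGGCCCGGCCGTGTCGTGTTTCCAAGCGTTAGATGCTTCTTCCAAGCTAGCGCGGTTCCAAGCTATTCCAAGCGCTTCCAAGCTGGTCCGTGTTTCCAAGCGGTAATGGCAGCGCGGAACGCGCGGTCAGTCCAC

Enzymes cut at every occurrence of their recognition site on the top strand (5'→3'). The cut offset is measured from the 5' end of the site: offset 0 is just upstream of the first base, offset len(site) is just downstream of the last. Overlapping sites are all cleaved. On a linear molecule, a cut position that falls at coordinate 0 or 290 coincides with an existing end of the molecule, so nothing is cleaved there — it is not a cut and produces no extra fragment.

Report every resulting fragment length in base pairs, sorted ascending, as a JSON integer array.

Scan for sites:
  GruIV (TTCCAAGC, off=1): starts [26, 43, 174, 194, 210, 220, 230, 248] → cuts [27, 44, 175, 195, 211, 221, 231, 249]
  HnxVI (GCGCGG, off=0): starts [1, 34, 64, 122, 204, 266, 275] → cuts [1, 34, 64, 122, 204, 266, 275]
  PtaV (GTAATGGC, off=1): starts [7, 79, 95, 112, 128, 142, 151, 257] → cuts [8, 80, 96, 113, 129, 143, 152, 258]
  BxoII (CGTGT, off=4): starts [107, 164, 169, 243] → cuts [111, 168, 173, 247]

All cut coordinates (distinct, sorted): [1, 8, 27, 34, 44, 64, 80, 96, 111, 113, 122, 129, 143, 152, 168, 173, 175, 195, 204, 211, 221, 231, 247, 249, 258, 266, 275]

Fragments:
  [0,1): 1 bp
  [1,8): 7 bp
  [8,27): 19 bp
  [27,34): 7 bp
  [34,44): 10 bp
  [44,64): 20 bp
  [64,80): 16 bp
  [80,96): 16 bp
  [96,111): 15 bp
  [111,113): 2 bp
  [113,122): 9 bp
  [122,129): 7 bp
  [129,143): 14 bp
  [143,152): 9 bp
  [152,168): 16 bp
  [168,173): 5 bp
  [173,175): 2 bp
  [175,195): 20 bp
  [195,204): 9 bp
  [204,211): 7 bp
  [211,221): 10 bp
  [221,231): 10 bp
  [231,247): 16 bp
  [247,249): 2 bp
  [249,258): 9 bp
  [258,266): 8 bp
  [266,275): 9 bp
  [275,290): 15 bp

[1,2,2,2,5,7,7,7,7,8,9,9,9,9,9,10,10,10,14,15,15,16,16,16,16,19,20,20]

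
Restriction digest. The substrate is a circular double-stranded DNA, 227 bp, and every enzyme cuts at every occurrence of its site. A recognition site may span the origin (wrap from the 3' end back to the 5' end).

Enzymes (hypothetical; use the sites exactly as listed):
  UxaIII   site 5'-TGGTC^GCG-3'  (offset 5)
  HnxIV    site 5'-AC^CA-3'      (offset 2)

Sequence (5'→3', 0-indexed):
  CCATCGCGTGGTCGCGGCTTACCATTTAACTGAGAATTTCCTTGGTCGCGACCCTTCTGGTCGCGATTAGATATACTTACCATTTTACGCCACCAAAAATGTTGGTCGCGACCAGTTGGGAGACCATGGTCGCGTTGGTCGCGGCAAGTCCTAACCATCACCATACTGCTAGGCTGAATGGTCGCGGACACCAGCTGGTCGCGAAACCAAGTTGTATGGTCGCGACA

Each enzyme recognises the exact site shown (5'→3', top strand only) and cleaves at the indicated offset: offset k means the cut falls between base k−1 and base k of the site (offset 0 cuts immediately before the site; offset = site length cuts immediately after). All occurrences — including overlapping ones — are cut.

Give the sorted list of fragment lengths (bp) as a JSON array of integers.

Scan for sites:
  UxaIII TGGTCGCG/5: at [8, 42, 57, 102, 126, 135, 178, 195, 216] ⇒ [13, 47, 62, 107, 131, 140, 183, 200, 221]
  HnxIV ACCA/2: at [20, 78, 91, 110, 122, 153, 159, 189, 205, 226] ⇒ [1, 22, 80, 93, 112, 124, 155, 161, 191, 207]

Pooled cuts: [1, 13, 22, 47, 62, 80, 93, 107, 112, 124, 131, 140, 155, 161, 183, 191, 200, 207, 221]

Fragments:
  1→13: 12 bp
  13→22: 9 bp
  22→47: 25 bp
  47→62: 15 bp
  62→80: 18 bp
  80→93: 13 bp
  93→107: 14 bp
  107→112: 5 bp
  112→124: 12 bp
  124→131: 7 bp
  131→140: 9 bp
  140→155: 15 bp
  155→161: 6 bp
  161→183: 22 bp
  183→191: 8 bp
  191→200: 9 bp
  200→207: 7 bp
  207→221: 14 bp
  221→1 (wrap): 227-221+1 = 7 bp

[5,6,7,7,7,8,9,9,9,12,12,13,14,14,15,15,18,22,25]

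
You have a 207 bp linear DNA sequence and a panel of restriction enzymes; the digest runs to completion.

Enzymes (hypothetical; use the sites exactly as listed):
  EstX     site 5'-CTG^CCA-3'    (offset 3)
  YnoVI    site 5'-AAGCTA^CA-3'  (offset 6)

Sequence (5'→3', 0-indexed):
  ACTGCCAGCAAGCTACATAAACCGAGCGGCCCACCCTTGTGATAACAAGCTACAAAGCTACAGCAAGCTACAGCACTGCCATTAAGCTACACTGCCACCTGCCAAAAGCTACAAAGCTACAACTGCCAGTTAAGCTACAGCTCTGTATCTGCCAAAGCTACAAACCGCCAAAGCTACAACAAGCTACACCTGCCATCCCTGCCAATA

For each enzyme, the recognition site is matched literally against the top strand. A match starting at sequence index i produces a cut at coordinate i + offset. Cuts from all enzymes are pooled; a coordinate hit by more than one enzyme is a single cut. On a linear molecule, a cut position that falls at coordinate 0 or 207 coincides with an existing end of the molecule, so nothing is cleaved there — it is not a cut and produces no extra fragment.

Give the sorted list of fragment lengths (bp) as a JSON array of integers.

[4,5,6,6,6,7,8,8,8,9,9,10,10,10,11,11,12,14,16,37]

Site scan:
  EstX (CTGCCA, off=3): starts [1, 75, 91, 98, 122, 148, 189, 198] → cuts [4, 78, 94, 101, 125, 151, 192, 201]
  YnoVI (AAGCTACA, off=6): starts [9, 46, 54, 64, 83, 105, 113, 131, 154, 170, 180] → cuts [15, 52, 60, 70, 89, 111, 119, 137, 160, 176, 186]

All cut coordinates (distinct, sorted): [4, 15, 52, 60, 70, 78, 89, 94, 101, 111, 119, 125, 137, 151, 160, 176, 186, 192, 201]

Fragment lengths:
  [0,4): 4 bp
  [4,15): 11 bp
  [15,52): 37 bp
  [52,60): 8 bp
  [60,70): 10 bp
  [70,78): 8 bp
  [78,89): 11 bp
  [89,94): 5 bp
  [94,101): 7 bp
  [101,111): 10 bp
  [111,119): 8 bp
  [119,125): 6 bp
  [125,137): 12 bp
  [137,151): 14 bp
  [151,160): 9 bp
  [160,176): 16 bp
  [176,186): 10 bp
  [186,192): 6 bp
  [192,201): 9 bp
  [201,207): 6 bp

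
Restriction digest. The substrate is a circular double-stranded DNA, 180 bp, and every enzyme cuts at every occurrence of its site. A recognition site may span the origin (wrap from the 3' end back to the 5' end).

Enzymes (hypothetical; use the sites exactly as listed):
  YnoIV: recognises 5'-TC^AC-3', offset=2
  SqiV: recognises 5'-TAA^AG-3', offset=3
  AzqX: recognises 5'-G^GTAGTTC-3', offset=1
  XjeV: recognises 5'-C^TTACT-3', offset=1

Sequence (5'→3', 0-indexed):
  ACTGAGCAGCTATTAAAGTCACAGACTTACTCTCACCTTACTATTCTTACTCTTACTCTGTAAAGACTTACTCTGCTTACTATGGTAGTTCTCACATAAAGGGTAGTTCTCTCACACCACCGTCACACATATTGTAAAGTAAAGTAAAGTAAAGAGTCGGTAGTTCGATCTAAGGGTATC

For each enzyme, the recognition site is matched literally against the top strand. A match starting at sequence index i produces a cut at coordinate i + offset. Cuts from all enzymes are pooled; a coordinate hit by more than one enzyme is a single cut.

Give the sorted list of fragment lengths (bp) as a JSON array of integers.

Scan for sites:
  YnoIV TCAC/2: at [18, 32, 91, 111, 122, 178] ⇒ [0, 20, 34, 93, 113, 124]
  SqiV TAAAG/3: at [13, 60, 96, 134, 139, 144, 149] ⇒ [16, 63, 99, 137, 142, 147, 152]
  AzqX GGTAGTTC/1: at [83, 101, 158] ⇒ [84, 102, 159]
  XjeV CTTACT/1: at [25, 36, 45, 51, 66, 75] ⇒ [26, 37, 46, 52, 67, 76]

All cut coordinates (distinct, sorted): [0, 16, 20, 26, 34, 37, 46, 52, 63, 67, 76, 84, 93, 99, 102, 113, 124, 137, 142, 147, 152, 159]

Fragment lengths:
  0→16: 16 bp
  16→20: 4 bp
  20→26: 6 bp
  26→34: 8 bp
  34→37: 3 bp
  37→46: 9 bp
  46→52: 6 bp
  52→63: 11 bp
  63→67: 4 bp
  67→76: 9 bp
  76→84: 8 bp
  84→93: 9 bp
  93→99: 6 bp
  99→102: 3 bp
  102→113: 11 bp
  113→124: 11 bp
  124→137: 13 bp
  137→142: 5 bp
  142→147: 5 bp
  147→152: 5 bp
  152→159: 7 bp
  159→0 (wrap): 180-159+0 = 21 bp

[3,3,4,4,5,5,5,6,6,6,7,8,8,9,9,9,11,11,11,13,16,21]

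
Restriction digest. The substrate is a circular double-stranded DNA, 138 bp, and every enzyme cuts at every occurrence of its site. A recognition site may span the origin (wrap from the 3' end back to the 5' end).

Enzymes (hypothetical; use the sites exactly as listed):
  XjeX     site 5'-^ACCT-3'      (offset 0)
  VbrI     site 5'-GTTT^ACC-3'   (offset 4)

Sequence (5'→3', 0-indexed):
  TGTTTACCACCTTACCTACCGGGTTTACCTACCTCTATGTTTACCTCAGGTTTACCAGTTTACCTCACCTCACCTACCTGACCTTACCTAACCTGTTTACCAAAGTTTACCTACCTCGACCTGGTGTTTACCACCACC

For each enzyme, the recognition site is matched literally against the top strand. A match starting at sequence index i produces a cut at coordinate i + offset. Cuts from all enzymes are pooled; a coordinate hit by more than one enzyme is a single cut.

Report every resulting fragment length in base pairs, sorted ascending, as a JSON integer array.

Scan for sites:
  XjeX ACCT/0: at [8, 13, 26, 30, 42, 61, 66, 71, 75, 80, 85, 90, 108, 112, 118, 135] ⇒ [8, 13, 26, 30, 42, 61, 66, 71, 75, 80, 85, 90, 108, 112, 118, 135]
  VbrI GTTTACC/4: at [1, 22, 38, 49, 57, 94, 104, 125] ⇒ [5, 26, 42, 53, 61, 98, 108, 129]

Pooled cuts: [5, 8, 13, 26, 30, 42, 53, 61, 66, 71, 75, 80, 85, 90, 98, 108, 112, 118, 129, 135]

Fragments:
  5→8: 3 bp
  8→13: 5 bp
  13→26: 13 bp
  26→30: 4 bp
  30→42: 12 bp
  42→53: 11 bp
  53→61: 8 bp
  61→66: 5 bp
  66→71: 5 bp
  71→75: 4 bp
  75→80: 5 bp
  80→85: 5 bp
  85→90: 5 bp
  90→98: 8 bp
  98→108: 10 bp
  108→112: 4 bp
  112→118: 6 bp
  118→129: 11 bp
  129→135: 6 bp
  135→5 (wrap): 138-135+5 = 8 bp

[3,4,4,4,5,5,5,5,5,5,6,6,8,8,8,10,11,11,12,13]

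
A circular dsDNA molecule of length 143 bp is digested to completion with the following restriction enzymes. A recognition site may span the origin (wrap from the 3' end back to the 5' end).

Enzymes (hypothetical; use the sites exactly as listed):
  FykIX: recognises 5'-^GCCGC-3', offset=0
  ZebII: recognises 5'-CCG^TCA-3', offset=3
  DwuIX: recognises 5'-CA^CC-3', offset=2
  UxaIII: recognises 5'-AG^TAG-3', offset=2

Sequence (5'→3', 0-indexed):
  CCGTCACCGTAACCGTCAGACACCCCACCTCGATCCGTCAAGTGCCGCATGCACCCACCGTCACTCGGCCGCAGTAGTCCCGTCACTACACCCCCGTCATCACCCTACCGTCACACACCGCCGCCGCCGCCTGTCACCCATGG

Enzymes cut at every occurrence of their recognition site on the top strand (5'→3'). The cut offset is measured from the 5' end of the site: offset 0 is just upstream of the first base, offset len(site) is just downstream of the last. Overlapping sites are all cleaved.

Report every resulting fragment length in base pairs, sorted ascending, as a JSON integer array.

[2,3,3,3,3,4,5,6,6,6,7,7,7,7,8,8,8,9,10,10,10,11]

Site scan:
  FykIX (GCCGC, off=0): starts [43, 67, 119, 122, 125] → cuts [43, 67, 119, 122, 125]
  ZebII (CCGTCA, off=3): starts [0, 12, 34, 57, 79, 93, 107] → cuts [3, 15, 37, 60, 82, 96, 110]
  DwuIX (CACC, off=2): starts [4, 20, 25, 51, 55, 88, 100, 115, 134] → cuts [6, 22, 27, 53, 57, 90, 102, 117, 136]
  UxaIII (AGTAG, off=2): starts [72] → cuts [74]

Pooled cuts: [3, 6, 15, 22, 27, 37, 43, 53, 57, 60, 67, 74, 82, 90, 96, 102, 110, 117, 119, 122, 125, 136]

Fragments:
  3→6: 3 bp
  6→15: 9 bp
  15→22: 7 bp
  22→27: 5 bp
  27→37: 10 bp
  37→43: 6 bp
  43→53: 10 bp
  53→57: 4 bp
  57→60: 3 bp
  60→67: 7 bp
  67→74: 7 bp
  74→82: 8 bp
  82→90: 8 bp
  90→96: 6 bp
  96→102: 6 bp
  102→110: 8 bp
  110→117: 7 bp
  117→119: 2 bp
  119→122: 3 bp
  122→125: 3 bp
  125→136: 11 bp
  136→3 (wrap): 143-136+3 = 10 bp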